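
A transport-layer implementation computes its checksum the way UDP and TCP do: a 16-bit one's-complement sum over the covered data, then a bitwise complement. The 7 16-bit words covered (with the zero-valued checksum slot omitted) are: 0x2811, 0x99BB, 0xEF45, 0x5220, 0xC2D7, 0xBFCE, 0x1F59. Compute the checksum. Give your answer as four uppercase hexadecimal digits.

5ACD

One's-complement addition (fold any carry out of bit 15 back into bit 0):
  0x2811 + 0x99BB = 0x0C1CC
  0xC1CC + 0xEF45 = 0x1B111 → wrap carry → 0xB112
  0xB112 + 0x5220 = 0x10332 → wrap carry → 0x0333
  0x0333 + 0xC2D7 = 0x0C60A
  0xC60A + 0xBFCE = 0x185D8 → wrap carry → 0x85D9
  0x85D9 + 0x1F59 = 0x0A532
One's-complement sum = 0xA532.
Checksum = ~0xA532 & 0xFFFF = 0x5ACD.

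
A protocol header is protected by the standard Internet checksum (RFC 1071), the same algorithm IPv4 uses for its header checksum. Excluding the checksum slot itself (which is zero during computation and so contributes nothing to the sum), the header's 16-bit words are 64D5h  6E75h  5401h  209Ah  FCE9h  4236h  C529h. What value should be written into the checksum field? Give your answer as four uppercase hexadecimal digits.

B3CF

One's-complement addition (fold any carry out of bit 15 back into bit 0):
  0x64D5 + 0x6E75 = 0x0D34A
  0xD34A + 0x5401 = 0x1274B → wrap carry → 0x274C
  0x274C + 0x209A = 0x047E6
  0x47E6 + 0xFCE9 = 0x144CF → wrap carry → 0x44D0
  0x44D0 + 0x4236 = 0x08706
  0x8706 + 0xC529 = 0x14C2F → wrap carry → 0x4C30
One's-complement sum = 0x4C30.
Checksum = ~0x4C30 & 0xFFFF = 0xB3CF.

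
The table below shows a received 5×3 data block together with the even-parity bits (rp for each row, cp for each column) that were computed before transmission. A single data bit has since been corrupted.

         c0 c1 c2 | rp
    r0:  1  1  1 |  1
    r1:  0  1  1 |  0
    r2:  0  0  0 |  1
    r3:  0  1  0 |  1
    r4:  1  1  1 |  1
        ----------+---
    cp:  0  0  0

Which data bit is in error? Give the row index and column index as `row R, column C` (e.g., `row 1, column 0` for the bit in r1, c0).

Recompute each row's even parity and compare to rp:
  r0: data parity 1, sent rp 1 → ok
  r1: data parity 0, sent rp 0 → ok
  r2: data parity 0, sent rp 1 → mismatch
  r3: data parity 1, sent rp 1 → ok
  r4: data parity 1, sent rp 1 → ok
Recompute each column's even parity and compare to cp:
  c0: data parity 0, sent cp 0 → ok
  c1: data parity 0, sent cp 0 → ok
  c2: data parity 1, sent cp 0 → mismatch
Exactly one row (r2) and one column (c2) fail → the flipped bit is at their intersection.

row 2, column 2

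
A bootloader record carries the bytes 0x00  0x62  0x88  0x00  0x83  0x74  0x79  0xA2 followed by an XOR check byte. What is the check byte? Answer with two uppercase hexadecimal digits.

C6

XOR the bytes together:
  start with 0x00
  0x00 ⊕ 0x62 = 0x62
  0x62 ⊕ 0x88 = 0xEA
  0xEA ⊕ 0x00 = 0xEA
  0xEA ⊕ 0x83 = 0x69
  0x69 ⊕ 0x74 = 0x1D
  0x1D ⊕ 0x79 = 0x64
  0x64 ⊕ 0xA2 = 0xC6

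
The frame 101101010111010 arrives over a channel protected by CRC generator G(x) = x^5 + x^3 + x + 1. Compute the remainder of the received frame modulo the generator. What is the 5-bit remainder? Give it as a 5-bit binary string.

Modulo-2 division of 101101010111010 by 101011:
  pos 0: 101101 XOR 101011 = 000110
  pos 3: 110010 XOR 101011 = 011001
  pos 4: 110011 XOR 101011 = 011000
  pos 5: 110001 XOR 101011 = 011010
  pos 6: 110101 XOR 101011 = 011110
  pos 7: 111100 XOR 101011 = 010111
  pos 8: 101111 XOR 101011 = 000100
Remainder = 01000 (nonzero — an error is detected).

01000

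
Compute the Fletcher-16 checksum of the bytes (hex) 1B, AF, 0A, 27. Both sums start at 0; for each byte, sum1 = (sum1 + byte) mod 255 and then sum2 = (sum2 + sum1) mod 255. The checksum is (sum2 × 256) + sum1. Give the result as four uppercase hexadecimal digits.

Running sums (mod 255):
  after byte 0 (1B): sum1=27, sum2=27
  after byte 1 (AF): sum1=202, sum2=229
  after byte 2 (0A): sum1=212, sum2=186
  after byte 3 (27): sum1=251, sum2=182
Checksum = sum2·256 + sum1 = 182·256 + 251 = 46843 = 0xB6FB.

B6FB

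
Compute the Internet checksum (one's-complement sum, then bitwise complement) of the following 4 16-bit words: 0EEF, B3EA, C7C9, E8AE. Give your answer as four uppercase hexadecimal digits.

One's-complement addition (fold any carry out of bit 15 back into bit 0):
  0x0EEF + 0xB3EA = 0x0C2D9
  0xC2D9 + 0xC7C9 = 0x18AA2 → wrap carry → 0x8AA3
  0x8AA3 + 0xE8AE = 0x17351 → wrap carry → 0x7352
One's-complement sum = 0x7352.
Checksum = ~0x7352 & 0xFFFF = 0x8CAD.

8CAD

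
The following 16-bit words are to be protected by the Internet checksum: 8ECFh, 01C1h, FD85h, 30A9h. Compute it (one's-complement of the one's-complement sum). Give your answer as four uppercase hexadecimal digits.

One's-complement addition (fold any carry out of bit 15 back into bit 0):
  0x8ECF + 0x01C1 = 0x09090
  0x9090 + 0xFD85 = 0x18E15 → wrap carry → 0x8E16
  0x8E16 + 0x30A9 = 0x0BEBF
One's-complement sum = 0xBEBF.
Checksum = ~0xBEBF & 0xFFFF = 0x4140.

4140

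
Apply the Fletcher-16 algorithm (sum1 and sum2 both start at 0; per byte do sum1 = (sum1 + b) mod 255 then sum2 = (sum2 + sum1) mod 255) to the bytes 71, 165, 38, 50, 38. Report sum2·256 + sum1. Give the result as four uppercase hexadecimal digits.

F76B

Running sums (mod 255):
  after byte 0 (71): sum1=71, sum2=71
  after byte 1 (165): sum1=236, sum2=52
  after byte 2 (38): sum1=19, sum2=71
  after byte 3 (50): sum1=69, sum2=140
  after byte 4 (38): sum1=107, sum2=247
Checksum = sum2·256 + sum1 = 247·256 + 107 = 63339 = 0xF76B.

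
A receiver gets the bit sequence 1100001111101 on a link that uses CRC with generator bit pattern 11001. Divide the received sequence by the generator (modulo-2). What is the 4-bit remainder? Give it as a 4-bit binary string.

1110

Modulo-2 division of 1100001111101 by 11001:
  pos 0: 11000 XOR 11001 = 00001
  pos 4: 10111 XOR 11001 = 01110
  pos 5: 11101 XOR 11001 = 00100
  pos 7: 10010 XOR 11001 = 01011
  pos 8: 10111 XOR 11001 = 01110
Remainder = 1110 (nonzero — an error is detected).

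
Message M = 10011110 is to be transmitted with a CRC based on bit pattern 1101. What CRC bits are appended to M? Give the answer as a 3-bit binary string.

Append 3 zeros: 10011110000. Divide by 1101 (XOR where the leading bit is 1):
  pos 0: 1001 XOR 1101 = 0100
  pos 1: 1001 XOR 1101 = 0100
  pos 2: 1001 XOR 1101 = 0100
  pos 3: 1001 XOR 1101 = 0100
  pos 4: 1000 XOR 1101 = 0101
  pos 5: 1010 XOR 1101 = 0111
  pos 6: 1110 XOR 1101 = 0011
Remainder (last 3 bits) = 110. This is the CRC / FCS.

110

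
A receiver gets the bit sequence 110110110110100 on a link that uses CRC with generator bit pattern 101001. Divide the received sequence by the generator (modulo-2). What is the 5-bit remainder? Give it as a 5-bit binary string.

00000

Modulo-2 division of 110110110110100 by 101001:
  pos 0: 110110 XOR 101001 = 011111
  pos 1: 111111 XOR 101001 = 010110
  pos 2: 101101 XOR 101001 = 000100
  pos 5: 100011 XOR 101001 = 001010
  pos 7: 101001 XOR 101001 = 000000
Remainder = 00000 (zero — the frame passes the CRC check).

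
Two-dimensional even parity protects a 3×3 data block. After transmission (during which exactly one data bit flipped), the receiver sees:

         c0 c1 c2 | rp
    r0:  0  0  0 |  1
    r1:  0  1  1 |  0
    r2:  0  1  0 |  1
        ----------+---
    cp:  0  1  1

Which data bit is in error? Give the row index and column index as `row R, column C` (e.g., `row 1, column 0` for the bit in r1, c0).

row 0, column 1

Recompute each row's even parity and compare to rp:
  r0: data parity 0, sent rp 1 → mismatch
  r1: data parity 0, sent rp 0 → ok
  r2: data parity 1, sent rp 1 → ok
Recompute each column's even parity and compare to cp:
  c0: data parity 0, sent cp 0 → ok
  c1: data parity 0, sent cp 1 → mismatch
  c2: data parity 1, sent cp 1 → ok
Exactly one row (r0) and one column (c1) fail → the flipped bit is at their intersection.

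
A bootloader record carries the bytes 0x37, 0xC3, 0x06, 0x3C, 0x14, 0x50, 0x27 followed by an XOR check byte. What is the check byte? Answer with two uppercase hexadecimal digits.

XOR the bytes together:
  start with 0x37
  0x37 ⊕ 0xC3 = 0xF4
  0xF4 ⊕ 0x06 = 0xF2
  0xF2 ⊕ 0x3C = 0xCE
  0xCE ⊕ 0x14 = 0xDA
  0xDA ⊕ 0x50 = 0x8A
  0x8A ⊕ 0x27 = 0xAD

AD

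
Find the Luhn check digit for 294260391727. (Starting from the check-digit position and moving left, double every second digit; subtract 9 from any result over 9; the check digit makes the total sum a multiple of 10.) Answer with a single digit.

0

Partial digits right→left: 7 2 7 1 9 3 0 6 2 4 9 2
Double every second digit counting from the check-digit position (so the 1st, 3rd, 5th, ... of the partial from the right).
  doubled (with −9 where >9): 5 5 9 0 4 9 → sum 32
  kept as-is: 2 1 3 6 4 2 → sum 18
Total = 32 + 18 = 50.
Check digit = (10 − (50 mod 10)) mod 10 = 0.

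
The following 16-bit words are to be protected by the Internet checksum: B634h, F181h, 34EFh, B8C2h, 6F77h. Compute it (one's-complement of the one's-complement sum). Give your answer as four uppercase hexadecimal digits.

FB1F

One's-complement addition (fold any carry out of bit 15 back into bit 0):
  0xB634 + 0xF181 = 0x1A7B5 → wrap carry → 0xA7B6
  0xA7B6 + 0x34EF = 0x0DCA5
  0xDCA5 + 0xB8C2 = 0x19567 → wrap carry → 0x9568
  0x9568 + 0x6F77 = 0x104DF → wrap carry → 0x04E0
One's-complement sum = 0x04E0.
Checksum = ~0x04E0 & 0xFFFF = 0xFB1F.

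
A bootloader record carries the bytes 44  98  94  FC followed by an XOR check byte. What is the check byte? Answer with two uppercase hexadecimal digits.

B4

XOR the bytes together:
  start with 0x44
  0x44 ⊕ 0x98 = 0xDC
  0xDC ⊕ 0x94 = 0x48
  0x48 ⊕ 0xFC = 0xB4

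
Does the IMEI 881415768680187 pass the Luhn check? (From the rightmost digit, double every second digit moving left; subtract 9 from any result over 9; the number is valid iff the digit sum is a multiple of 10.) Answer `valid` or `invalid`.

From the right, keep odd positions and double even positions (subtract 9 from any doubled value over 9):
  doubled (positions 2,4,...): 7 0 3 3 1 8 7 → sum 29
  kept (positions 1,3,...): 7 1 8 8 7 1 1 8 → sum 41
Total = 70.
70 mod 10 = 0, so the number is valid.

valid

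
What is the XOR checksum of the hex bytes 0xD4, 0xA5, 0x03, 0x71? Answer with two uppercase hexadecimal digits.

XOR the bytes together:
  start with 0xD4
  0xD4 ⊕ 0xA5 = 0x71
  0x71 ⊕ 0x03 = 0x72
  0x72 ⊕ 0x71 = 0x03

03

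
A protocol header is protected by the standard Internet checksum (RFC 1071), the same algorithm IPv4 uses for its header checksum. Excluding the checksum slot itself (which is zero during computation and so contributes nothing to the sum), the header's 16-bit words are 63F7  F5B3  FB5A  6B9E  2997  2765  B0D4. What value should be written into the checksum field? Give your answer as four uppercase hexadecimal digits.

3D8A

One's-complement addition (fold any carry out of bit 15 back into bit 0):
  0x63F7 + 0xF5B3 = 0x159AA → wrap carry → 0x59AB
  0x59AB + 0xFB5A = 0x15505 → wrap carry → 0x5506
  0x5506 + 0x6B9E = 0x0C0A4
  0xC0A4 + 0x2997 = 0x0EA3B
  0xEA3B + 0x2765 = 0x111A0 → wrap carry → 0x11A1
  0x11A1 + 0xB0D4 = 0x0C275
One's-complement sum = 0xC275.
Checksum = ~0xC275 & 0xFFFF = 0x3D8A.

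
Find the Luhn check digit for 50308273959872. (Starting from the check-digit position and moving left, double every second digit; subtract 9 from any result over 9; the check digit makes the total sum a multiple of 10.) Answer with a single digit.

0

Partial digits right→left: 2 7 8 9 5 9 3 7 2 8 0 3 0 5
Double every second digit counting from the check-digit position (so the 1st, 3rd, 5th, ... of the partial from the right).
  doubled (with −9 where >9): 4 7 1 6 4 0 0 → sum 22
  kept as-is: 7 9 9 7 8 3 5 → sum 48
Total = 22 + 48 = 70.
Check digit = (10 − (70 mod 10)) mod 10 = 0.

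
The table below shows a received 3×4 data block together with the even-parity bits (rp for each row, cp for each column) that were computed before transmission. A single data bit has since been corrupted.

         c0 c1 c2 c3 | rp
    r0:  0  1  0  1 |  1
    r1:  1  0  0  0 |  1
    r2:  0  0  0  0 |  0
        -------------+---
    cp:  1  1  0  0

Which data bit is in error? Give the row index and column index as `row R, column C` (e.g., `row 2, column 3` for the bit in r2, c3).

row 0, column 3

Recompute each row's even parity and compare to rp:
  r0: data parity 0, sent rp 1 → mismatch
  r1: data parity 1, sent rp 1 → ok
  r2: data parity 0, sent rp 0 → ok
Recompute each column's even parity and compare to cp:
  c0: data parity 1, sent cp 1 → ok
  c1: data parity 1, sent cp 1 → ok
  c2: data parity 0, sent cp 0 → ok
  c3: data parity 1, sent cp 0 → mismatch
Exactly one row (r0) and one column (c3) fail → the flipped bit is at their intersection.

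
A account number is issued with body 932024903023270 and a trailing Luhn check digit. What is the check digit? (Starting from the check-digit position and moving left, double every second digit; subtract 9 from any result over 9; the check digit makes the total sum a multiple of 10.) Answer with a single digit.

3

Partial digits right→left: 0 7 2 3 2 0 3 0 9 4 2 0 2 3 9
Double every second digit counting from the check-digit position (so the 1st, 3rd, 5th, ... of the partial from the right).
  doubled (with −9 where >9): 0 4 4 6 9 4 4 9 → sum 40
  kept as-is: 7 3 0 0 4 0 3 → sum 17
Total = 40 + 17 = 57.
Check digit = (10 − (57 mod 10)) mod 10 = 3.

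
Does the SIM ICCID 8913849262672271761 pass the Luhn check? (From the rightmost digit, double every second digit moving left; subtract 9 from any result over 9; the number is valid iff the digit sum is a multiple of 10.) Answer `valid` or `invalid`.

valid

From the right, keep odd positions and double even positions (subtract 9 from any doubled value over 9):
  doubled (positions 2,4,...): 3 2 4 5 4 4 8 6 9 → sum 45
  kept (positions 1,3,...): 1 7 7 2 6 6 9 8 1 8 → sum 55
Total = 100.
100 mod 10 = 0, so the number is valid.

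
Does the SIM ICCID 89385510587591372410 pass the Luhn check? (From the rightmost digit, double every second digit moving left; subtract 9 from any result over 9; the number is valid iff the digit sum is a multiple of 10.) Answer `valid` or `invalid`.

valid

From the right, keep odd positions and double even positions (subtract 9 from any doubled value over 9):
  doubled (positions 2,4,...): 2 4 6 9 5 1 2 1 6 7 → sum 43
  kept (positions 1,3,...): 0 4 7 1 5 8 0 5 8 9 → sum 47
Total = 90.
90 mod 10 = 0, so the number is valid.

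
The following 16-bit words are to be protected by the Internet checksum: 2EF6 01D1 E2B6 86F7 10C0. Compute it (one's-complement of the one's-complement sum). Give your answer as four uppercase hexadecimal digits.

One's-complement addition (fold any carry out of bit 15 back into bit 0):
  0x2EF6 + 0x01D1 = 0x030C7
  0x30C7 + 0xE2B6 = 0x1137D → wrap carry → 0x137E
  0x137E + 0x86F7 = 0x09A75
  0x9A75 + 0x10C0 = 0x0AB35
One's-complement sum = 0xAB35.
Checksum = ~0xAB35 & 0xFFFF = 0x54CA.

54CA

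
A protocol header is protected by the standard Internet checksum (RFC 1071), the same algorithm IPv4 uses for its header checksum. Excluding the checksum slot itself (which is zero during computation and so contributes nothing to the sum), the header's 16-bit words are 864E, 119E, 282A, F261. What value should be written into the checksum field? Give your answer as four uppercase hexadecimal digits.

4D87

One's-complement addition (fold any carry out of bit 15 back into bit 0):
  0x864E + 0x119E = 0x097EC
  0x97EC + 0x282A = 0x0C016
  0xC016 + 0xF261 = 0x1B277 → wrap carry → 0xB278
One's-complement sum = 0xB278.
Checksum = ~0xB278 & 0xFFFF = 0x4D87.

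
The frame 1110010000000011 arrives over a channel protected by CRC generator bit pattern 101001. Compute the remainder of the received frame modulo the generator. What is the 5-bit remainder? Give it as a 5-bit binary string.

Modulo-2 division of 1110010000000011 by 101001:
  pos 0: 111001 XOR 101001 = 010000
  pos 1: 100000 XOR 101001 = 001001
  pos 3: 100100 XOR 101001 = 001101
  pos 5: 110100 XOR 101001 = 011101
  pos 6: 111010 XOR 101001 = 010011
  pos 7: 100110 XOR 101001 = 001111
  pos 9: 111101 XOR 101001 = 010100
  pos 10: 101001 XOR 101001 = 000000
Remainder = 00000 (zero — the frame passes the CRC check).

00000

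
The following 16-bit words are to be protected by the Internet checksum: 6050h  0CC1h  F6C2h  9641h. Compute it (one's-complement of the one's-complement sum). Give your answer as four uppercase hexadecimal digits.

One's-complement addition (fold any carry out of bit 15 back into bit 0):
  0x6050 + 0x0CC1 = 0x06D11
  0x6D11 + 0xF6C2 = 0x163D3 → wrap carry → 0x63D4
  0x63D4 + 0x9641 = 0x0FA15
One's-complement sum = 0xFA15.
Checksum = ~0xFA15 & 0xFFFF = 0x05EA.

05EA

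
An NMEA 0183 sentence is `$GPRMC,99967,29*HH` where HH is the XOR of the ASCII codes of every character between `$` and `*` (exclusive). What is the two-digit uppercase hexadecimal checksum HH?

78

XOR the ASCII codes of the payload characters:
  'G' = 0x47 → acc = 0x47
  'P' = 0x50 → acc = 0x17
  'R' = 0x52 → acc = 0x45
  'M' = 0x4D → acc = 0x08
  'C' = 0x43 → acc = 0x4B
  ',' = 0x2C → acc = 0x67
  '9' = 0x39 → acc = 0x5E
  '9' = 0x39 → acc = 0x67
  '9' = 0x39 → acc = 0x5E
  '6' = 0x36 → acc = 0x68
  '7' = 0x37 → acc = 0x5F
  ',' = 0x2C → acc = 0x73
  '2' = 0x32 → acc = 0x41
  '9' = 0x39 → acc = 0x78
Checksum = 0x78.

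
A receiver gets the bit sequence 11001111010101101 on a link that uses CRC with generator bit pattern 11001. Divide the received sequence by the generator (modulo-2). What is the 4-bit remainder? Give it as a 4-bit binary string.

Modulo-2 division of 11001111010101101 by 11001:
  pos 0: 11001 XOR 11001 = 00000
  pos 5: 11101 XOR 11001 = 00100
  pos 7: 10001 XOR 11001 = 01000
  pos 8: 10000 XOR 11001 = 01001
  pos 9: 10011 XOR 11001 = 01010
  pos 10: 10101 XOR 11001 = 01100
  pos 11: 11000 XOR 11001 = 00001
Remainder = 0011 (nonzero — an error is detected).

0011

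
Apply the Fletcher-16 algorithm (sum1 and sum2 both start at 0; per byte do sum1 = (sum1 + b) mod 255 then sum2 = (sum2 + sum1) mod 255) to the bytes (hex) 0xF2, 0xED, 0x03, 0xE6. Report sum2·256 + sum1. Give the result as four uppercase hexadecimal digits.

Running sums (mod 255):
  after byte 0 (0xF2): sum1=242, sum2=242
  after byte 1 (0xED): sum1=224, sum2=211
  after byte 2 (0x03): sum1=227, sum2=183
  after byte 3 (0xE6): sum1=202, sum2=130
Checksum = sum2·256 + sum1 = 130·256 + 202 = 33482 = 0x82CA.

82CA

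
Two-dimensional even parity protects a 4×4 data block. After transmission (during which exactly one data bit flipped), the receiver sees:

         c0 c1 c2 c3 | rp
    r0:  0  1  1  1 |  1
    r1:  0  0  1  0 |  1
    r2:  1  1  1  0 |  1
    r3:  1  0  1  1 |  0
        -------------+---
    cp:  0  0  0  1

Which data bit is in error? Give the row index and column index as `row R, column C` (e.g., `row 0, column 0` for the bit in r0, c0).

row 3, column 3

Recompute each row's even parity and compare to rp:
  r0: data parity 1, sent rp 1 → ok
  r1: data parity 1, sent rp 1 → ok
  r2: data parity 1, sent rp 1 → ok
  r3: data parity 1, sent rp 0 → mismatch
Recompute each column's even parity and compare to cp:
  c0: data parity 0, sent cp 0 → ok
  c1: data parity 0, sent cp 0 → ok
  c2: data parity 0, sent cp 0 → ok
  c3: data parity 0, sent cp 1 → mismatch
Exactly one row (r3) and one column (c3) fail → the flipped bit is at their intersection.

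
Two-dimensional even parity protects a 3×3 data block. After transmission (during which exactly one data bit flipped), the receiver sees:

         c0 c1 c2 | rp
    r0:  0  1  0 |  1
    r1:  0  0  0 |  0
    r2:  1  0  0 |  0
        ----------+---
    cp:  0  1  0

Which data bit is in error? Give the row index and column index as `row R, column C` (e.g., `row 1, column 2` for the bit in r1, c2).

row 2, column 0

Recompute each row's even parity and compare to rp:
  r0: data parity 1, sent rp 1 → ok
  r1: data parity 0, sent rp 0 → ok
  r2: data parity 1, sent rp 0 → mismatch
Recompute each column's even parity and compare to cp:
  c0: data parity 1, sent cp 0 → mismatch
  c1: data parity 1, sent cp 1 → ok
  c2: data parity 0, sent cp 0 → ok
Exactly one row (r2) and one column (c0) fail → the flipped bit is at their intersection.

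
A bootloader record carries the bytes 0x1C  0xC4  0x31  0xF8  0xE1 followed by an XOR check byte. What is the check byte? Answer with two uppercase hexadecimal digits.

F0

XOR the bytes together:
  start with 0x1C
  0x1C ⊕ 0xC4 = 0xD8
  0xD8 ⊕ 0x31 = 0xE9
  0xE9 ⊕ 0xF8 = 0x11
  0x11 ⊕ 0xE1 = 0xF0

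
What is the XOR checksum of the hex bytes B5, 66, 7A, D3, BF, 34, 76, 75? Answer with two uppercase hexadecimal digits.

F2

XOR the bytes together:
  start with 0xB5
  0xB5 ⊕ 0x66 = 0xD3
  0xD3 ⊕ 0x7A = 0xA9
  0xA9 ⊕ 0xD3 = 0x7A
  0x7A ⊕ 0xBF = 0xC5
  0xC5 ⊕ 0x34 = 0xF1
  0xF1 ⊕ 0x76 = 0x87
  0x87 ⊕ 0x75 = 0xF2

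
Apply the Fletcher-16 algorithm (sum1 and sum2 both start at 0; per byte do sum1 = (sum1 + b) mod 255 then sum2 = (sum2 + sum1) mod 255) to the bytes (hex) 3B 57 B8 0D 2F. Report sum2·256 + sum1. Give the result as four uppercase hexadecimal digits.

Running sums (mod 255):
  after byte 0 (3B): sum1=59, sum2=59
  after byte 1 (57): sum1=146, sum2=205
  after byte 2 (B8): sum1=75, sum2=25
  after byte 3 (0D): sum1=88, sum2=113
  after byte 4 (2F): sum1=135, sum2=248
Checksum = sum2·256 + sum1 = 248·256 + 135 = 63623 = 0xF887.

F887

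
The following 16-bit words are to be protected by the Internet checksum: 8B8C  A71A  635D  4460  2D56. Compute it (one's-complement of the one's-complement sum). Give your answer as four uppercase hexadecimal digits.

One's-complement addition (fold any carry out of bit 15 back into bit 0):
  0x8B8C + 0xA71A = 0x132A6 → wrap carry → 0x32A7
  0x32A7 + 0x635D = 0x09604
  0x9604 + 0x4460 = 0x0DA64
  0xDA64 + 0x2D56 = 0x107BA → wrap carry → 0x07BB
One's-complement sum = 0x07BB.
Checksum = ~0x07BB & 0xFFFF = 0xF844.

F844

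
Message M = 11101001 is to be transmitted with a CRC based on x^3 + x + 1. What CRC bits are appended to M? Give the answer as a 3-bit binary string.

011

Append 3 zeros: 11101001000. Divide by 1011 (XOR where the leading bit is 1):
  pos 0: 1110 XOR 1011 = 0101
  pos 1: 1011 XOR 1011 = 0000
  pos 7: 1000 XOR 1011 = 0011
Remainder (last 3 bits) = 011. This is the CRC / FCS.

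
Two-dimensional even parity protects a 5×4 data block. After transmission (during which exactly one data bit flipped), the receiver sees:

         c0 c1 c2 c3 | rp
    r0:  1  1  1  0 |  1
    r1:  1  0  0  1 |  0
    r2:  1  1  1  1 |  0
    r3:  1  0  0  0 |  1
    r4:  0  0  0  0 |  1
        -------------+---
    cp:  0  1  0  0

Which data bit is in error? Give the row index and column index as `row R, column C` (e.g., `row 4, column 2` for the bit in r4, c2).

row 4, column 1

Recompute each row's even parity and compare to rp:
  r0: data parity 1, sent rp 1 → ok
  r1: data parity 0, sent rp 0 → ok
  r2: data parity 0, sent rp 0 → ok
  r3: data parity 1, sent rp 1 → ok
  r4: data parity 0, sent rp 1 → mismatch
Recompute each column's even parity and compare to cp:
  c0: data parity 0, sent cp 0 → ok
  c1: data parity 0, sent cp 1 → mismatch
  c2: data parity 0, sent cp 0 → ok
  c3: data parity 0, sent cp 0 → ok
Exactly one row (r4) and one column (c1) fail → the flipped bit is at their intersection.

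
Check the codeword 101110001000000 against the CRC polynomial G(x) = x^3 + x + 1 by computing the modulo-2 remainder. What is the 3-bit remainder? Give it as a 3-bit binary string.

Modulo-2 division of 101110001000000 by 1011:
  pos 0: 1011 XOR 1011 = 0000
  pos 4: 1000 XOR 1011 = 0011
  pos 6: 1110 XOR 1011 = 0101
  pos 7: 1010 XOR 1011 = 0001
  pos 10: 1000 XOR 1011 = 0011
Remainder = 110 (nonzero — an error is detected).

110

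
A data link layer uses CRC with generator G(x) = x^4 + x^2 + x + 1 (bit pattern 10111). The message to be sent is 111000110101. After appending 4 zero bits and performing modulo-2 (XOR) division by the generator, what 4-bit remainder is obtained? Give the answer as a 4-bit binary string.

Append 4 zeros: 1110001101010000. Divide by 10111 (XOR where the leading bit is 1):
  pos 0: 11100 XOR 10111 = 01011
  pos 1: 10110 XOR 10111 = 00001
  pos 5: 11101 XOR 10111 = 01010
  pos 6: 10100 XOR 10111 = 00011
  pos 9: 11100 XOR 10111 = 01011
  pos 10: 10110 XOR 10111 = 00001
Remainder (last 4 bits) = 0010. This is the CRC / FCS.

0010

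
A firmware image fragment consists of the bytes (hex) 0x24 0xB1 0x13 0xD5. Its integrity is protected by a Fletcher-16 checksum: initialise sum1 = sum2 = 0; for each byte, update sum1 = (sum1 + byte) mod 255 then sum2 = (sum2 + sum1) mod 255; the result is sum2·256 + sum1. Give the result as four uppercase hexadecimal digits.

Running sums (mod 255):
  after byte 0 (0x24): sum1=36, sum2=36
  after byte 1 (0xB1): sum1=213, sum2=249
  after byte 2 (0x13): sum1=232, sum2=226
  after byte 3 (0xD5): sum1=190, sum2=161
Checksum = sum2·256 + sum1 = 161·256 + 190 = 41406 = 0xA1BE.

A1BE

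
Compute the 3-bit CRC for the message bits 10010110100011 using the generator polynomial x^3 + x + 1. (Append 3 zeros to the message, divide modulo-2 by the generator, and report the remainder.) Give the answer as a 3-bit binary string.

Append 3 zeros: 10010110100011000. Divide by 1011 (XOR where the leading bit is 1):
  pos 0: 1001 XOR 1011 = 0010
  pos 2: 1001 XOR 1011 = 0010
  pos 4: 1010 XOR 1011 = 0001
  pos 7: 1100 XOR 1011 = 0111
  pos 8: 1110 XOR 1011 = 0101
  pos 9: 1011 XOR 1011 = 0000
  pos 13: 1000 XOR 1011 = 0011
Remainder (last 3 bits) = 011. This is the CRC / FCS.

011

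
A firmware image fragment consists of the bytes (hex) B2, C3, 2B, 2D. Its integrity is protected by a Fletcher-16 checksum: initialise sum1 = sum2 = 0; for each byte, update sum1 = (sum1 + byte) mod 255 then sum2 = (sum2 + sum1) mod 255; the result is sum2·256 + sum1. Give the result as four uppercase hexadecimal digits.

Running sums (mod 255):
  after byte 0 (B2): sum1=178, sum2=178
  after byte 1 (C3): sum1=118, sum2=41
  after byte 2 (2B): sum1=161, sum2=202
  after byte 3 (2D): sum1=206, sum2=153
Checksum = sum2·256 + sum1 = 153·256 + 206 = 39374 = 0x99CE.

99CE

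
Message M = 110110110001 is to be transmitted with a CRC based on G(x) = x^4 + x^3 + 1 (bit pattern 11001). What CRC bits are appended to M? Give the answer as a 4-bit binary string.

Append 4 zeros: 1101101100010000. Divide by 11001 (XOR where the leading bit is 1):
  pos 0: 11011 XOR 11001 = 00010
  pos 3: 10011 XOR 11001 = 01010
  pos 4: 10100 XOR 11001 = 01101
  pos 5: 11010 XOR 11001 = 00011
  pos 8: 11010 XOR 11001 = 00011
  pos 11: 11000 XOR 11001 = 00001
Remainder (last 4 bits) = 0001. This is the CRC / FCS.

0001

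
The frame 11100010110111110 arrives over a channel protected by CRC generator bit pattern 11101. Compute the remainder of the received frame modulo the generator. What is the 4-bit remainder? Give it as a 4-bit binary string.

1000

Modulo-2 division of 11100010110111110 by 11101:
  pos 0: 11100 XOR 11101 = 00001
  pos 4: 10101 XOR 11101 = 01000
  pos 5: 10001 XOR 11101 = 01100
  pos 6: 11000 XOR 11101 = 00101
  pos 8: 10111 XOR 11101 = 01010
  pos 9: 10101 XOR 11101 = 01000
  pos 10: 10001 XOR 11101 = 01100
  pos 11: 11001 XOR 11101 = 00100
Remainder = 1000 (nonzero — an error is detected).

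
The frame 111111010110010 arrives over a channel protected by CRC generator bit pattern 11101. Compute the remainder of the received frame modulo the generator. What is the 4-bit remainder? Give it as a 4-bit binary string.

0000

Modulo-2 division of 111111010110010 by 11101:
  pos 0: 11111 XOR 11101 = 00010
  pos 3: 10101 XOR 11101 = 01000
  pos 4: 10000 XOR 11101 = 01101
  pos 5: 11011 XOR 11101 = 00110
  pos 7: 11010 XOR 11101 = 00111
  pos 9: 11101 XOR 11101 = 00000
Remainder = 0000 (zero — the frame passes the CRC check).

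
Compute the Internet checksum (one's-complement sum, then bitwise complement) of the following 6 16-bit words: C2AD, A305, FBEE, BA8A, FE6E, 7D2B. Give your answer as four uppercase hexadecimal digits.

6838

One's-complement addition (fold any carry out of bit 15 back into bit 0):
  0xC2AD + 0xA305 = 0x165B2 → wrap carry → 0x65B3
  0x65B3 + 0xFBEE = 0x161A1 → wrap carry → 0x61A2
  0x61A2 + 0xBA8A = 0x11C2C → wrap carry → 0x1C2D
  0x1C2D + 0xFE6E = 0x11A9B → wrap carry → 0x1A9C
  0x1A9C + 0x7D2B = 0x097C7
One's-complement sum = 0x97C7.
Checksum = ~0x97C7 & 0xFFFF = 0x6838.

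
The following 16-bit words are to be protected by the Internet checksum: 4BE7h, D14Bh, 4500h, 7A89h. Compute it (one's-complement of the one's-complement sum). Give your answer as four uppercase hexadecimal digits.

One's-complement addition (fold any carry out of bit 15 back into bit 0):
  0x4BE7 + 0xD14B = 0x11D32 → wrap carry → 0x1D33
  0x1D33 + 0x4500 = 0x06233
  0x6233 + 0x7A89 = 0x0DCBC
One's-complement sum = 0xDCBC.
Checksum = ~0xDCBC & 0xFFFF = 0x2343.

2343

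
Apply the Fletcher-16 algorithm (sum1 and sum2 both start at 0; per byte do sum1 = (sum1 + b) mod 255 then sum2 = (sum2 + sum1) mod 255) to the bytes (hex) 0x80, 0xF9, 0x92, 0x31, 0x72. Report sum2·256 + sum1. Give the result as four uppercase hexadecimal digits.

F6B0

Running sums (mod 255):
  after byte 0 (0x80): sum1=128, sum2=128
  after byte 1 (0xF9): sum1=122, sum2=250
  after byte 2 (0x92): sum1=13, sum2=8
  after byte 3 (0x31): sum1=62, sum2=70
  after byte 4 (0x72): sum1=176, sum2=246
Checksum = sum2·256 + sum1 = 246·256 + 176 = 63152 = 0xF6B0.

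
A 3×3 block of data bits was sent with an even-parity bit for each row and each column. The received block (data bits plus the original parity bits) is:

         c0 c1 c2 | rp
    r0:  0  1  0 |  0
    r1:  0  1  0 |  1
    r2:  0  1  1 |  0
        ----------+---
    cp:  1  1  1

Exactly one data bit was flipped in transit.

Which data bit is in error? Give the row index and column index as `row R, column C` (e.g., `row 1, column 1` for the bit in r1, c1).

Recompute each row's even parity and compare to rp:
  r0: data parity 1, sent rp 0 → mismatch
  r1: data parity 1, sent rp 1 → ok
  r2: data parity 0, sent rp 0 → ok
Recompute each column's even parity and compare to cp:
  c0: data parity 0, sent cp 1 → mismatch
  c1: data parity 1, sent cp 1 → ok
  c2: data parity 1, sent cp 1 → ok
Exactly one row (r0) and one column (c0) fail → the flipped bit is at their intersection.

row 0, column 0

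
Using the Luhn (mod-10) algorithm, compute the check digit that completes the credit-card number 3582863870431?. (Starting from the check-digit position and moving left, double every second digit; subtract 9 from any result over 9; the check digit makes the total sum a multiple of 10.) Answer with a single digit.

Partial digits right→left: 1 3 4 0 7 8 3 6 8 2 8 5 3
Double every second digit counting from the check-digit position (so the 1st, 3rd, 5th, ... of the partial from the right).
  doubled (with −9 where >9): 2 8 5 6 7 7 6 → sum 41
  kept as-is: 3 0 8 6 2 5 → sum 24
Total = 41 + 24 = 65.
Check digit = (10 − (65 mod 10)) mod 10 = 5.

5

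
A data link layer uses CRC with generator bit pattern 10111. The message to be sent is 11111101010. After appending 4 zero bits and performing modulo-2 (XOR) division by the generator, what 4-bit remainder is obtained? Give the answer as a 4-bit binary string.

Append 4 zeros: 111111010100000. Divide by 10111 (XOR where the leading bit is 1):
  pos 0: 11111 XOR 10111 = 01000
  pos 1: 10001 XOR 10111 = 00110
  pos 3: 11001 XOR 10111 = 01110
  pos 4: 11100 XOR 10111 = 01011
  pos 5: 10111 XOR 10111 = 00000
Remainder (last 4 bits) = 0000. This is the CRC / FCS.

0000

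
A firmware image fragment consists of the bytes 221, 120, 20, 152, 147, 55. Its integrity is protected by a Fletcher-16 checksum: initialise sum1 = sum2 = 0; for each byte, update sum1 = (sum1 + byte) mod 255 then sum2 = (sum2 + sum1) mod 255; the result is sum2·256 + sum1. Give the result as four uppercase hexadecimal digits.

Running sums (mod 255):
  after byte 0 (221): sum1=221, sum2=221
  after byte 1 (120): sum1=86, sum2=52
  after byte 2 (20): sum1=106, sum2=158
  after byte 3 (152): sum1=3, sum2=161
  after byte 4 (147): sum1=150, sum2=56
  after byte 5 (55): sum1=205, sum2=6
Checksum = sum2·256 + sum1 = 6·256 + 205 = 1741 = 0x06CD.

06CD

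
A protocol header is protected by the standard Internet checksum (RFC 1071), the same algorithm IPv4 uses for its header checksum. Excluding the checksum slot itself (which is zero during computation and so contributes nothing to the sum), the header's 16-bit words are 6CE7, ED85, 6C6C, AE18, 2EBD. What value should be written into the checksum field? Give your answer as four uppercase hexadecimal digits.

One's-complement addition (fold any carry out of bit 15 back into bit 0):
  0x6CE7 + 0xED85 = 0x15A6C → wrap carry → 0x5A6D
  0x5A6D + 0x6C6C = 0x0C6D9
  0xC6D9 + 0xAE18 = 0x174F1 → wrap carry → 0x74F2
  0x74F2 + 0x2EBD = 0x0A3AF
One's-complement sum = 0xA3AF.
Checksum = ~0xA3AF & 0xFFFF = 0x5C50.

5C50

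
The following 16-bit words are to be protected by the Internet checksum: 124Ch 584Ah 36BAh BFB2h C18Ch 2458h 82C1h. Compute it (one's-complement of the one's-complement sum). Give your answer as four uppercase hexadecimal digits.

One's-complement addition (fold any carry out of bit 15 back into bit 0):
  0x124C + 0x584A = 0x06A96
  0x6A96 + 0x36BA = 0x0A150
  0xA150 + 0xBFB2 = 0x16102 → wrap carry → 0x6103
  0x6103 + 0xC18C = 0x1228F → wrap carry → 0x2290
  0x2290 + 0x2458 = 0x046E8
  0x46E8 + 0x82C1 = 0x0C9A9
One's-complement sum = 0xC9A9.
Checksum = ~0xC9A9 & 0xFFFF = 0x3656.

3656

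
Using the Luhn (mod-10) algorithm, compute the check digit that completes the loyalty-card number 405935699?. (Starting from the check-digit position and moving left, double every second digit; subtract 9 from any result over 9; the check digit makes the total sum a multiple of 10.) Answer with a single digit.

0

Partial digits right→left: 9 9 6 5 3 9 5 0 4
Double every second digit counting from the check-digit position (so the 1st, 3rd, 5th, ... of the partial from the right).
  doubled (with −9 where >9): 9 3 6 1 8 → sum 27
  kept as-is: 9 5 9 0 → sum 23
Total = 27 + 23 = 50.
Check digit = (10 − (50 mod 10)) mod 10 = 0.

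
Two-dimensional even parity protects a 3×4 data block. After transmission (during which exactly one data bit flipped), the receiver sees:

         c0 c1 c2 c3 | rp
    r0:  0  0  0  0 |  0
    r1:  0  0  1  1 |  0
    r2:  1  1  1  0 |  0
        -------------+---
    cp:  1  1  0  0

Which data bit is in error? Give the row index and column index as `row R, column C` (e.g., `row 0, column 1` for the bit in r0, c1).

row 2, column 3

Recompute each row's even parity and compare to rp:
  r0: data parity 0, sent rp 0 → ok
  r1: data parity 0, sent rp 0 → ok
  r2: data parity 1, sent rp 0 → mismatch
Recompute each column's even parity and compare to cp:
  c0: data parity 1, sent cp 1 → ok
  c1: data parity 1, sent cp 1 → ok
  c2: data parity 0, sent cp 0 → ok
  c3: data parity 1, sent cp 0 → mismatch
Exactly one row (r2) and one column (c3) fail → the flipped bit is at their intersection.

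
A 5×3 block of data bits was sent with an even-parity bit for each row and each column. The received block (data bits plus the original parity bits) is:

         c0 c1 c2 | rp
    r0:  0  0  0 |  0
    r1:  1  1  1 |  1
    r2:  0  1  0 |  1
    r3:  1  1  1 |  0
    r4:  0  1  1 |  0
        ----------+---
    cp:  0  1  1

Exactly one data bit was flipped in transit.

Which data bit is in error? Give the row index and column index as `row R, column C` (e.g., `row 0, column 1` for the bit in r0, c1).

row 3, column 1

Recompute each row's even parity and compare to rp:
  r0: data parity 0, sent rp 0 → ok
  r1: data parity 1, sent rp 1 → ok
  r2: data parity 1, sent rp 1 → ok
  r3: data parity 1, sent rp 0 → mismatch
  r4: data parity 0, sent rp 0 → ok
Recompute each column's even parity and compare to cp:
  c0: data parity 0, sent cp 0 → ok
  c1: data parity 0, sent cp 1 → mismatch
  c2: data parity 1, sent cp 1 → ok
Exactly one row (r3) and one column (c1) fail → the flipped bit is at their intersection.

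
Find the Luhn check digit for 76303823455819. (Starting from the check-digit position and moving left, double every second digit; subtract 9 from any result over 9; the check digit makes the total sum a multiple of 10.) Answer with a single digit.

2

Partial digits right→left: 9 1 8 5 5 4 3 2 8 3 0 3 6 7
Double every second digit counting from the check-digit position (so the 1st, 3rd, 5th, ... of the partial from the right).
  doubled (with −9 where >9): 9 7 1 6 7 0 3 → sum 33
  kept as-is: 1 5 4 2 3 3 7 → sum 25
Total = 33 + 25 = 58.
Check digit = (10 − (58 mod 10)) mod 10 = 2.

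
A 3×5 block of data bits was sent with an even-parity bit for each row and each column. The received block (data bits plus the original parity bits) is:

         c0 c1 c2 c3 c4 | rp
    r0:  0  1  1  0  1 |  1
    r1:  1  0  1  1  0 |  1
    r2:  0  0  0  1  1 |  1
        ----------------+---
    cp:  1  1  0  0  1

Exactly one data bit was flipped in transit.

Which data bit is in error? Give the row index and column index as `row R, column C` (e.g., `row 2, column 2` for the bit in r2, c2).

Recompute each row's even parity and compare to rp:
  r0: data parity 1, sent rp 1 → ok
  r1: data parity 1, sent rp 1 → ok
  r2: data parity 0, sent rp 1 → mismatch
Recompute each column's even parity and compare to cp:
  c0: data parity 1, sent cp 1 → ok
  c1: data parity 1, sent cp 1 → ok
  c2: data parity 0, sent cp 0 → ok
  c3: data parity 0, sent cp 0 → ok
  c4: data parity 0, sent cp 1 → mismatch
Exactly one row (r2) and one column (c4) fail → the flipped bit is at their intersection.

row 2, column 4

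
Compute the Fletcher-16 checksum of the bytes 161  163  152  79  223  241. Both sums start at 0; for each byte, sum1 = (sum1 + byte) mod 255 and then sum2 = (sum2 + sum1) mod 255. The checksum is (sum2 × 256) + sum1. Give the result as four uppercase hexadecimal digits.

FDFE

Running sums (mod 255):
  after byte 0 (161): sum1=161, sum2=161
  after byte 1 (163): sum1=69, sum2=230
  after byte 2 (152): sum1=221, sum2=196
  after byte 3 (79): sum1=45, sum2=241
  after byte 4 (223): sum1=13, sum2=254
  after byte 5 (241): sum1=254, sum2=253
Checksum = sum2·256 + sum1 = 253·256 + 254 = 65022 = 0xFDFE.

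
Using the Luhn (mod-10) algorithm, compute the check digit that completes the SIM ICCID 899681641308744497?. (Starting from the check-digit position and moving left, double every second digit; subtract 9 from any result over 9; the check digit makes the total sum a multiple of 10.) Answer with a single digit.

Partial digits right→left: 7 9 4 4 4 7 8 0 3 1 4 6 1 8 6 9 9 8
Double every second digit counting from the check-digit position (so the 1st, 3rd, 5th, ... of the partial from the right).
  doubled (with −9 where >9): 5 8 8 7 6 8 2 3 9 → sum 56
  kept as-is: 9 4 7 0 1 6 8 9 8 → sum 52
Total = 56 + 52 = 108.
Check digit = (10 − (108 mod 10)) mod 10 = 2.

2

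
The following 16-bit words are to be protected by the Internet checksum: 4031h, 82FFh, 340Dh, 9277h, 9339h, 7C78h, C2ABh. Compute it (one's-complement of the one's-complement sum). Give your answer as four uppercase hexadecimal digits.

A3EC

One's-complement addition (fold any carry out of bit 15 back into bit 0):
  0x4031 + 0x82FF = 0x0C330
  0xC330 + 0x340D = 0x0F73D
  0xF73D + 0x9277 = 0x189B4 → wrap carry → 0x89B5
  0x89B5 + 0x9339 = 0x11CEE → wrap carry → 0x1CEF
  0x1CEF + 0x7C78 = 0x09967
  0x9967 + 0xC2AB = 0x15C12 → wrap carry → 0x5C13
One's-complement sum = 0x5C13.
Checksum = ~0x5C13 & 0xFFFF = 0xA3EC.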